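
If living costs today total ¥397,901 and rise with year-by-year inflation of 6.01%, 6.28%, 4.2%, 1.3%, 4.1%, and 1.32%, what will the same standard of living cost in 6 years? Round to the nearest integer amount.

Cumulative price-level factor: 1.0601 × 1.0628 × 1.042 × 1.013 × 1.041 × 1.0132 ≈ 1.2543578591.
The nominal amount required is ¥397,901 scaled up by that factor.

¥499,110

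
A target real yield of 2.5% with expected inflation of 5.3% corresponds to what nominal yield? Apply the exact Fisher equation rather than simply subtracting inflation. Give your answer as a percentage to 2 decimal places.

By the Fisher equation, 1 + r_nom = (1 + 2.5%)(1 + 5.3%) = 1.025 × 1.053 = 1.079325.
So r_nom = 7.9325%.

7.93%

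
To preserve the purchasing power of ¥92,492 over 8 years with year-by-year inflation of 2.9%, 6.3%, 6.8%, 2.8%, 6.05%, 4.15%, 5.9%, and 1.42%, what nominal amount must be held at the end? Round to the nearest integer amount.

Cumulative price-level factor: 1.029 × 1.063 × 1.068 × 1.028 × 1.0605 × 1.0415 × 1.059 × 1.0142 ≈ 1.4246314255.
Multiplying ¥92,492 by the price-level factor gives the future nominal sum.

¥131,767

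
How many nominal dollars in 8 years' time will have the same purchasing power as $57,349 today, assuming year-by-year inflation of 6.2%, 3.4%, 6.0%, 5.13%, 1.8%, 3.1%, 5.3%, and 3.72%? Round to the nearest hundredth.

$80,445.32

Cumulative price-level factor: 1.062 × 1.034 × 1.060 × 1.0513 × 1.018 × 1.031 × 1.053 × 1.0372 ≈ 1.4027326565.
The nominal amount required is $57,349 scaled up by that factor.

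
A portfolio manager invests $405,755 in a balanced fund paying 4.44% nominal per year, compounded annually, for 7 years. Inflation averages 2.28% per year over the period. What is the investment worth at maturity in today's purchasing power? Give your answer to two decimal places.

$469,674.40

Nominal value at maturity: $405,755 × (1 + 4.44%)^7 ≈ $549,961.04.
Price-level factor over 7 years: (1 + 2.28%)^7 ≈ 1.1709410609.
The maturity value deflated by that factor is the answer in today's purchasing power.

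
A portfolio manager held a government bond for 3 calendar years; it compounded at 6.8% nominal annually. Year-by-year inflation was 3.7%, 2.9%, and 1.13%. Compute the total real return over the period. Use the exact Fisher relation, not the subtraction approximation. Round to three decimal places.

12.886%

Cumulative inflation factor: 1.037 × 1.029 × 1.0113 ≈ 1.07913.
Nominal growth factor: 1.21819. Real growth factor = 1.21819 / 1.07913 ≈ 1.12886.
Total real return ≈ 12.8859%.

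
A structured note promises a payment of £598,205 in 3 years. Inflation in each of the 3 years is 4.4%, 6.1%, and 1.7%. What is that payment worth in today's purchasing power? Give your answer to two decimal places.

£531,022.84

Price-level factor over 3 years: 1.044 × 1.061 × 1.017 = 1.126514628.
Purchasing power today: £598,205 divided by that factor.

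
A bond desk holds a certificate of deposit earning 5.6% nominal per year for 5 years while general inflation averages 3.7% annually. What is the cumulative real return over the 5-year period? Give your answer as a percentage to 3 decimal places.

9.503%

The annual real rate is (1+5.6%)/(1+3.7%) − 1 = 1.8322%.
Compounded over 5 years: (1 + 0.018322)^5 − 1 ≈ 0.09503.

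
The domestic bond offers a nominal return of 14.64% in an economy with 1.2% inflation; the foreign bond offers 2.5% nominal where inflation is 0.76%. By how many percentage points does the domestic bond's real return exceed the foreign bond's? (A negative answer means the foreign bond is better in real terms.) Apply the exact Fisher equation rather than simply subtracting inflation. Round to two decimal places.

The domestic bond real return: 1.1464/1.012 − 1 = 13.281%.
The foreign bond real return: 1.025/1.0076 − 1 = 1.727%.
Difference: 13.281 − 1.727 = 11.554 pp.

11.55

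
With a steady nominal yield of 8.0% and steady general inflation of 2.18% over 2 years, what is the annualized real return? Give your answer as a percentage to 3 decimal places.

5.696%

With constant rates the annual real return is the same each year: (1+8.0%)/(1+2.18%) − 1 = 0.05696.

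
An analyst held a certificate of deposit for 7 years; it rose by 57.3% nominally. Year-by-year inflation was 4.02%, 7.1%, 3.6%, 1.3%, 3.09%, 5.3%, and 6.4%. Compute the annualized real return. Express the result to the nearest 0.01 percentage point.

Cumulative inflation factor: 1.0402 × 1.071 × 1.036 × 1.013 × 1.0309 × 1.053 × 1.064 ≈ 1.35040.
Nominal growth factor: 1.57300. Real growth factor = 1.57300 / 1.35040 ≈ 1.16484.
Annualized: 1.16484^(1/7) − 1 ≈ 0.02204.

2.20%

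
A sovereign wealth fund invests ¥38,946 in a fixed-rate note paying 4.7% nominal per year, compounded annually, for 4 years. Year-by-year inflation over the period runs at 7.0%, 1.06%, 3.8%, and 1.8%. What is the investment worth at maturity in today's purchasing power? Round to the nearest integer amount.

¥40,958

Nominal value at maturity: ¥38,946 × (1 + 4.7%)^4 ≈ ¥46,800.
Price-level factor over 4 years: 1.070 × 1.0106 × 1.038 × 1.018 ≈ 1.1426367899.
Dividing the nominal maturity value by the price-level factor gives the value in today's money.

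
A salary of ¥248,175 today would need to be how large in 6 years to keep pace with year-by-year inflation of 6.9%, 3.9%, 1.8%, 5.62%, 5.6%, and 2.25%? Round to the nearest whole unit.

Cumulative price-level factor: 1.069 × 1.039 × 1.018 × 1.0562 × 1.056 × 1.0225 ≈ 1.2894794603.
Multiplying ¥248,175 by the price-level factor gives the future nominal sum.

¥320,017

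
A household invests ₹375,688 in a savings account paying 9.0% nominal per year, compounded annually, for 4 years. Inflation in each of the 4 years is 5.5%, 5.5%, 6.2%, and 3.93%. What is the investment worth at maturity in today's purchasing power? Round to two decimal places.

₹431,681.02

Nominal value at maturity: ₹375,688 × (1 + 9.0%)^4 ≈ ₹530,314.27.
Price-level factor over 4 years: 1.055 × 1.055 × 1.062 × 1.0393 ≈ 1.2284864292.
Dividing the nominal maturity value by the price-level factor gives the value in today's money.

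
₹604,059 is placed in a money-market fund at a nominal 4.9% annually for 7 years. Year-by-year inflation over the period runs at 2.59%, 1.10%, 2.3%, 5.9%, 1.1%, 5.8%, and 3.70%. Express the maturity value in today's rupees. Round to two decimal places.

₹677,429.99

Nominal value at maturity: ₹604,059 × (1 + 4.9%)^7 ≈ ₹844,321.36.
Price-level factor over 7 years: 1.0259 × 1.0110 × 1.023 × 1.059 × 1.011 × 1.058 × 1.0370 ≈ 1.2463595878.
The maturity value deflated by that factor is the answer in today's purchasing power.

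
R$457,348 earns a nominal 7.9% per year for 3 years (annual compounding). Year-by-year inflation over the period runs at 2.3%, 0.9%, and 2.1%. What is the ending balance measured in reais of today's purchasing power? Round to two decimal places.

R$545,153.21

Nominal value at maturity: R$457,348 × (1 + 7.9%)^3 ≈ R$574,527.89.
Price-level factor over 3 years: 1.023 × 1.009 × 1.021 = 1.053883347.
The maturity value deflated by that factor is the answer in today's purchasing power.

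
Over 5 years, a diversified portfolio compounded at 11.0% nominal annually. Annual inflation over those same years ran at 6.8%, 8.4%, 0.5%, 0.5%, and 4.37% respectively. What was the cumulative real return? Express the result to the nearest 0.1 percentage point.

38.1%

Cumulative inflation factor: 1.068 × 1.084 × 1.005 × 1.005 × 1.0437 ≈ 1.22042.
Nominal growth factor: 1.68506. Real growth factor = 1.68506 / 1.22042 ≈ 1.38072.
Total real return ≈ 38.0723%.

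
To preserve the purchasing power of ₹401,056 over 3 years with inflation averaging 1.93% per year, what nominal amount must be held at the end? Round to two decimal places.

₹424,728.19

Cumulative price-level factor: (1+1.93%)^3 ≈ 1.0590246591.
Multiplying ₹401,056 by the price-level factor gives the future nominal sum.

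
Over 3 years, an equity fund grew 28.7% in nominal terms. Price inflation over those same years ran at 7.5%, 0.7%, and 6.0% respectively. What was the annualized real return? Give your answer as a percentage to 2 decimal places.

3.90%

Cumulative inflation factor: 1.075 × 1.007 × 1.060 ≈ 1.14748.
Nominal growth factor: 1.28700. Real growth factor = 1.28700 / 1.14748 ≈ 1.12159.
Annualized: 1.12159^(1/3) − 1 ≈ 0.03899.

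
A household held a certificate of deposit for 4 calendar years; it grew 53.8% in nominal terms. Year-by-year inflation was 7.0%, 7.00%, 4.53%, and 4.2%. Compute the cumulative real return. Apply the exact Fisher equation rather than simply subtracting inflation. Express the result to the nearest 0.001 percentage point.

Cumulative inflation factor: 1.070 × 1.0700 × 1.0453 × 1.042 ≈ 1.24703.
Nominal growth factor: 1.53800. Real growth factor = 1.53800 / 1.24703 ≈ 1.23333.
Total real return ≈ 23.3332%.

23.333%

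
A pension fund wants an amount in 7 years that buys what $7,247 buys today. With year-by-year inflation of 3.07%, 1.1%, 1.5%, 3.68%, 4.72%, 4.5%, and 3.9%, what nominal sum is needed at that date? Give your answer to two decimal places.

$9,035.75

Cumulative price-level factor: 1.0307 × 1.011 × 1.015 × 1.0368 × 1.0472 × 1.045 × 1.039 ≈ 1.2468262410.
Multiplying $7,247 by the price-level factor gives the future nominal sum.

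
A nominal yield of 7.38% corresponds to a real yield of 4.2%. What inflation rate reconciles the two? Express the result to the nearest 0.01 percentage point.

3.05%

From (1+r_nom) = (1+r_real)(1+π), we get 1+π = (1 + 7.38%)/(1 + 4.2%) = 1.0738/1.042 ≈ 1.03052.
So π ≈ 3.0518%.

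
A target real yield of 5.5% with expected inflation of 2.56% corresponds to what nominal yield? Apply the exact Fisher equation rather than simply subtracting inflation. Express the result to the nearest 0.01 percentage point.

By the Fisher equation, 1 + r_nom = (1 + 5.5%)(1 + 2.56%) = 1.055 × 1.0256 = 1.082008.
So r_nom = 8.2008%.

8.20%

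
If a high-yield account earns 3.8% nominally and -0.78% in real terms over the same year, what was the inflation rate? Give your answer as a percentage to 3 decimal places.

4.616%

From (1+r_nom) = (1+r_real)(1+π), we get 1+π = (1 + 3.8%)/(1 − 0.78%) = 1.038/0.9922 ≈ 1.04616.
So π ≈ 4.6160%.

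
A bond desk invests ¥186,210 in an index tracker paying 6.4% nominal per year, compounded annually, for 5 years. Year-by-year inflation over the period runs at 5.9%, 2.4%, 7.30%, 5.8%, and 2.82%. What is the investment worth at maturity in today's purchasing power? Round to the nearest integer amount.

¥200,610

Nominal value at maturity: ¥186,210 × (1 + 6.4%)^5 ≈ ¥253,928.
Price-level factor over 5 years: 1.059 × 1.024 × 1.0730 × 1.058 × 1.0282 ≈ 1.2657819721.
Dividing the nominal maturity value by the price-level factor gives the value in today's money.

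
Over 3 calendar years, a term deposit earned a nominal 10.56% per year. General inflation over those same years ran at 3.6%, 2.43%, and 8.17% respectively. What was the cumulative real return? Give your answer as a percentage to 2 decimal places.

17.73%

Cumulative inflation factor: 1.036 × 1.0243 × 1.0817 ≈ 1.14787.
Nominal growth factor: 1.35143. Real growth factor = 1.35143 / 1.14787 ≈ 1.17734.
Total real return ≈ 17.7336%.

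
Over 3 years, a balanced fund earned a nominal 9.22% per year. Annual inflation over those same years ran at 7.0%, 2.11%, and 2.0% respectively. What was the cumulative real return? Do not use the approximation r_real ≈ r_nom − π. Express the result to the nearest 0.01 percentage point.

Cumulative inflation factor: 1.070 × 1.0211 × 1.020 ≈ 1.11443.
Nominal growth factor: 1.30289. Real growth factor = 1.30289 / 1.11443 ≈ 1.16911.
Total real return ≈ 16.9107%.

16.91%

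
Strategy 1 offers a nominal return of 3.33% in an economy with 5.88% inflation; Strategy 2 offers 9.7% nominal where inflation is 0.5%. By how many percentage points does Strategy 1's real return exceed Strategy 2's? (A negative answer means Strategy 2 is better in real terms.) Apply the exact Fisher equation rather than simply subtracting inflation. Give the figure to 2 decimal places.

-11.56

Strategy 1 real return: 1.0333/1.0588 − 1 = -2.408%.
Strategy 2 real return: 1.097/1.005 − 1 = 9.154%.
Difference: -2.408 − 9.154 = -11.562 pp.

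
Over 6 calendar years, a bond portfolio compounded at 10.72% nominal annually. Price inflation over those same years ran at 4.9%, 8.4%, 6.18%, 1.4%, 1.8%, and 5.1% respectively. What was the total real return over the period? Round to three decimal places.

Cumulative inflation factor: 1.049 × 1.084 × 1.0618 × 1.014 × 1.018 × 1.051 ≈ 1.30989.
Nominal growth factor: 1.84228. Real growth factor = 1.84228 / 1.30989 ≈ 1.40644.
Total real return ≈ 40.6438%.

40.644%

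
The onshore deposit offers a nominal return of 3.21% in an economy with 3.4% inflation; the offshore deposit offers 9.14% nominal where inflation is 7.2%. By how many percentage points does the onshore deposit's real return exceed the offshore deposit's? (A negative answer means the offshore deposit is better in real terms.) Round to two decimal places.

-1.99

The onshore deposit real return: 1.0321/1.034 − 1 = -0.184%.
The offshore deposit real return: 1.0914/1.072 − 1 = 1.810%.
Difference: -0.184 − 1.810 = -1.994 pp.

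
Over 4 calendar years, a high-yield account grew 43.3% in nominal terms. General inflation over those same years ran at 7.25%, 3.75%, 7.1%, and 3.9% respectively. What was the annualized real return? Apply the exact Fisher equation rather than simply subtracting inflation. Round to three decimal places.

3.720%

Cumulative inflation factor: 1.0725 × 1.0375 × 1.071 × 1.039 ≈ 1.23820.
Nominal growth factor: 1.43300. Real growth factor = 1.43300 / 1.23820 ≈ 1.15733.
Annualized: 1.15733^(1/4) − 1 ≈ 0.03720.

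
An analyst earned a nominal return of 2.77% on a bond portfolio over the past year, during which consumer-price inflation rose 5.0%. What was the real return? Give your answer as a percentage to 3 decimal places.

Real return via the Fisher equation: (1 + 2.77%)/(1 + 5.0%) − 1 = 1.0277/1.050 − 1 ≈ -0.02124.

-2.124%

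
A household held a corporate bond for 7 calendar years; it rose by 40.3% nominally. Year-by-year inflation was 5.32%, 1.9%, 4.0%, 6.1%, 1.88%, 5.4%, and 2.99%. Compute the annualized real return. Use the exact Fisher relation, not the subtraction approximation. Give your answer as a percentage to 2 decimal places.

0.99%

Cumulative inflation factor: 1.0532 × 1.019 × 1.040 × 1.061 × 1.0188 × 1.054 × 1.0299 ≈ 1.30966.
Nominal growth factor: 1.40300. Real growth factor = 1.40300 / 1.30966 ≈ 1.07127.
Annualized: 1.07127^(1/7) − 1 ≈ 0.00988.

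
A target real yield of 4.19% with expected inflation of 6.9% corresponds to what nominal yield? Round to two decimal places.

11.38%

By the Fisher equation, 1 + r_nom = (1 + 4.19%)(1 + 6.9%) = 1.0419 × 1.069 = 1.1137911.
So r_nom = 11.37911%.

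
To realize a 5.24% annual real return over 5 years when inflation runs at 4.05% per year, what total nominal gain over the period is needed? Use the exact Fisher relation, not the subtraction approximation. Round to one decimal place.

57.4%

Required annual nominal rate: (1+5.24%)(1+4.05%) − 1 = 9.50222%.
Cumulative over 5 years: (1 + 0.0950222)^5 − 1 ≈ 0.57440.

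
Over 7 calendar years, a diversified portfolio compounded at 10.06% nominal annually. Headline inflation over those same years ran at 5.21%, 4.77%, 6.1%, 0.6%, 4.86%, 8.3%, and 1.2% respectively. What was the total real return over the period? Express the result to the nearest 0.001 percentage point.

44.671%

Cumulative inflation factor: 1.0521 × 1.0477 × 1.061 × 1.006 × 1.0486 × 1.083 × 1.012 ≈ 1.35215.
Nominal growth factor: 1.95617. Real growth factor = 1.95617 / 1.35215 ≈ 1.44671.
Total real return ≈ 44.6706%.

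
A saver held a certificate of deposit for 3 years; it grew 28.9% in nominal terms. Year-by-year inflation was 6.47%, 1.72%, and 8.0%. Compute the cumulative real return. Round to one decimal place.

Cumulative inflation factor: 1.0647 × 1.0172 × 1.080 ≈ 1.16965.
Nominal growth factor: 1.28900. Real growth factor = 1.28900 / 1.16965 ≈ 1.10204.
Total real return ≈ 10.2035%.

10.2%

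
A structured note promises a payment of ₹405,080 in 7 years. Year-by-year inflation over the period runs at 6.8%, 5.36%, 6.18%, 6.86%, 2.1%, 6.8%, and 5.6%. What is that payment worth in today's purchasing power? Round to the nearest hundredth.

₹275,533.86

Price-level factor over 7 years: 1.068 × 1.0536 × 1.0618 × 1.0686 × 1.021 × 1.068 × 1.056 ≈ 1.4701641169.
Purchasing power today: ₹405,080 divided by that factor.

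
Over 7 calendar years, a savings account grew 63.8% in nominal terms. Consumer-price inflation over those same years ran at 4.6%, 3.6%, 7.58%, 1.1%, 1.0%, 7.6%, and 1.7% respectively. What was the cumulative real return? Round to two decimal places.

Cumulative inflation factor: 1.046 × 1.036 × 1.0758 × 1.011 × 1.010 × 1.076 × 1.017 ≈ 1.30265.
Nominal growth factor: 1.63800. Real growth factor = 1.63800 / 1.30265 ≈ 1.25743.
Total real return ≈ 25.7434%.

25.74%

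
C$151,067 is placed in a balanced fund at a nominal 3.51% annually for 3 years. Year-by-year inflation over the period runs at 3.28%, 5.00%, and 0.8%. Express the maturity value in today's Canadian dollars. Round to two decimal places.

C$153,267.64

Nominal value at maturity: C$151,067 × (1 + 3.51%)^3 ≈ C$167,539.24.
Price-level factor over 3 years: 1.0328 × 1.0500 × 1.008 = 1.09311552.
The maturity value deflated by that factor is the answer in today's purchasing power.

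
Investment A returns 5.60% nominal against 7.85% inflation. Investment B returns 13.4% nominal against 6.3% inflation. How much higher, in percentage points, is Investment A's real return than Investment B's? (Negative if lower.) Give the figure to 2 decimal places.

-8.77

Investment A real return: 1.0560/1.0785 − 1 = -2.086%.
Investment B real return: 1.134/1.063 − 1 = 6.679%.
Difference: -2.086 − 6.679 = -8.765 pp.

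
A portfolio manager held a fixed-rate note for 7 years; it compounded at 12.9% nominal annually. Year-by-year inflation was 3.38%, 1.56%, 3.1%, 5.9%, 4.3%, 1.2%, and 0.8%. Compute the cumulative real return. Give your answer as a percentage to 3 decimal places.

Cumulative inflation factor: 1.0338 × 1.0156 × 1.031 × 1.059 × 1.043 × 1.012 × 1.008 ≈ 1.21966.
Nominal growth factor: 2.33807. Real growth factor = 2.33807 / 1.21966 ≈ 1.91698.
Total real return ≈ 91.6984%.

91.698%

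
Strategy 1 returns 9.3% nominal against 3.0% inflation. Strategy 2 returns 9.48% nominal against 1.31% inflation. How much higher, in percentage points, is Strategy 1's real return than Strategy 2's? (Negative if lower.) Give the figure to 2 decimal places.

-1.95

Strategy 1 real return: 1.093/1.030 − 1 = 6.117%.
Strategy 2 real return: 1.0948/1.0131 − 1 = 8.064%.
Difference: 6.117 − 8.064 = -1.947 pp.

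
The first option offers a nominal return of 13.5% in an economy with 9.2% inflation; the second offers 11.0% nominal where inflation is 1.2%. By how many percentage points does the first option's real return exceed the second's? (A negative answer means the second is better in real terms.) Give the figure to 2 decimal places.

The first option real return: 1.135/1.092 − 1 = 3.938%.
The second real return: 1.110/1.012 − 1 = 9.684%.
Difference: 3.938 − 9.684 = -5.746 pp.

-5.75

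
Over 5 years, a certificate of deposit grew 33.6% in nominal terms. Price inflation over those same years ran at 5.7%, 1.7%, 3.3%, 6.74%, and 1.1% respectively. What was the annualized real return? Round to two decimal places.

Cumulative inflation factor: 1.057 × 1.017 × 1.033 × 1.0674 × 1.011 ≈ 1.19832.
Nominal growth factor: 1.33600. Real growth factor = 1.33600 / 1.19832 ≈ 1.11489.
Annualized: 1.11489^(1/5) − 1 ≈ 0.02199.

2.20%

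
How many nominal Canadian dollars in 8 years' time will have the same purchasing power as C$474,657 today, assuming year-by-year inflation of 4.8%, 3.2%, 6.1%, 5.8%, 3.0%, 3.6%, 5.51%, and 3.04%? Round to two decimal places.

Cumulative price-level factor: 1.048 × 1.032 × 1.061 × 1.058 × 1.030 × 1.036 × 1.0551 × 1.0304 ≈ 1.4084404348.
The nominal amount required is C$474,657 scaled up by that factor.

C$668,526.11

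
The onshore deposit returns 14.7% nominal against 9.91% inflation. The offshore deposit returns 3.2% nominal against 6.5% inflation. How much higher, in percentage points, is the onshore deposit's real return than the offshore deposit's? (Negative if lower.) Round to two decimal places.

The onshore deposit real return: 1.147/1.0991 − 1 = 4.358%.
The offshore deposit real return: 1.032/1.065 − 1 = -3.099%.
Difference: 4.358 − (-3.099) = 7.457 pp.

7.46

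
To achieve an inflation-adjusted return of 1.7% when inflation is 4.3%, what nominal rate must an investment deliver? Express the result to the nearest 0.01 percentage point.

6.07%

By the Fisher equation, 1 + r_nom = (1 + 1.7%)(1 + 4.3%) = 1.017 × 1.043 = 1.060731.
So r_nom = 6.0731%.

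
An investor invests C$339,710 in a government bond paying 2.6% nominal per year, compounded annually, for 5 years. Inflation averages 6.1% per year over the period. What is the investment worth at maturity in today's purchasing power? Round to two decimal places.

Nominal value at maturity: C$339,710 × (1 + 2.6%)^5 ≈ C$386,229.23.
Price-level factor over 5 years: (1 + 6.1%)^5 ≈ 1.3445498838.
The maturity value deflated by that factor is the answer in today's purchasing power.

C$287,255.41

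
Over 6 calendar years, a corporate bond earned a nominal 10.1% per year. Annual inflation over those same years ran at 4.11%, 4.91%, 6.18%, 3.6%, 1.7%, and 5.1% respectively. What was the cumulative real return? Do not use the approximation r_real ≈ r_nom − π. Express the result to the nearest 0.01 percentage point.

38.70%

Cumulative inflation factor: 1.0411 × 1.0491 × 1.0618 × 1.036 × 1.017 × 1.051 ≈ 1.28421.
Nominal growth factor: 1.78125. Real growth factor = 1.78125 / 1.28421 ≈ 1.38704.
Total real return ≈ 38.7038%.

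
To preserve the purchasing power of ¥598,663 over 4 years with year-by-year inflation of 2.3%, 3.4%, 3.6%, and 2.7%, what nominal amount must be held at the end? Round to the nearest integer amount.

¥673,766

Cumulative price-level factor: 1.023 × 1.034 × 1.036 × 1.027 ≈ 1.1254504301.
Multiplying ¥598,663 by the price-level factor gives the future nominal sum.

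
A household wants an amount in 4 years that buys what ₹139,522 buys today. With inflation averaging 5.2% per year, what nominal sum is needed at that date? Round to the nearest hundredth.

₹170,885.67

Cumulative price-level factor: (1+5.2%)^4 ≈ 1.2247937436.
The nominal amount required is ₹139,522 scaled up by that factor.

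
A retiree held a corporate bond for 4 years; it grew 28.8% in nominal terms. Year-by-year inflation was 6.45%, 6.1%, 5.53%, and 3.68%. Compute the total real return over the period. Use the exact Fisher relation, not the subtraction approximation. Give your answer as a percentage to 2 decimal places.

4.23%

Cumulative inflation factor: 1.0645 × 1.061 × 1.0553 × 1.0368 ≈ 1.23575.
Nominal growth factor: 1.28800. Real growth factor = 1.28800 / 1.23575 ≈ 1.04228.
Total real return ≈ 4.2279%.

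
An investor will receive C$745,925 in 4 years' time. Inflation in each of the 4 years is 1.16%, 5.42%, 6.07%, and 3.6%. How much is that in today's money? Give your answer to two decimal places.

C$636,518.46

Price-level factor over 4 years: 1.0116 × 1.0542 × 1.0607 × 1.036 ≈ 1.1718827373.
Purchasing power today: C$745,925 divided by that factor.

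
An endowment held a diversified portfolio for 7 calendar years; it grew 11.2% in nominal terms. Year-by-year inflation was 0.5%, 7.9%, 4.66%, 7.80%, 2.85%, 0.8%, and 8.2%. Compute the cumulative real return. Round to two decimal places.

-18.97%

Cumulative inflation factor: 1.005 × 1.079 × 1.0466 × 1.0780 × 1.0285 × 1.008 × 1.082 ≈ 1.37239.
Nominal growth factor: 1.11200. Real growth factor = 1.11200 / 1.37239 ≈ 0.81026.
Total real return ≈ -18.9738%.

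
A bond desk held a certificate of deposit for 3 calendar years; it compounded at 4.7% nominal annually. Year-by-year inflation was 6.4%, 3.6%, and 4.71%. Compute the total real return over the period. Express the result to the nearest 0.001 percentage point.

Cumulative inflation factor: 1.064 × 1.036 × 1.0471 ≈ 1.15422.
Nominal growth factor: 1.14773. Real growth factor = 1.14773 / 1.15422 ≈ 0.99438.
Total real return ≈ -0.5624%.

-0.562%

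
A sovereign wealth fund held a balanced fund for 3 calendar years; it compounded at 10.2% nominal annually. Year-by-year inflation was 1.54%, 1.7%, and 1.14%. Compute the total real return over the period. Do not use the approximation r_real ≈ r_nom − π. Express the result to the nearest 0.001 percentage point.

Cumulative inflation factor: 1.0154 × 1.017 × 1.0114 ≈ 1.04443.
Nominal growth factor: 1.33827. Real growth factor = 1.33827 / 1.04443 ≈ 1.28134.
Total real return ≈ 28.1338%.

28.134%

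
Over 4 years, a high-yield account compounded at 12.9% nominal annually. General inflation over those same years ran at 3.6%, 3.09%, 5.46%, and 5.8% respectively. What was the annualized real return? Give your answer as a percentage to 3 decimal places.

8.058%

Cumulative inflation factor: 1.036 × 1.0309 × 1.0546 × 1.058 ≈ 1.19165.
Nominal growth factor: 1.62471. Real growth factor = 1.62471 / 1.19165 ≈ 1.36341.
Annualized: 1.36341^(1/4) − 1 ≈ 0.08058.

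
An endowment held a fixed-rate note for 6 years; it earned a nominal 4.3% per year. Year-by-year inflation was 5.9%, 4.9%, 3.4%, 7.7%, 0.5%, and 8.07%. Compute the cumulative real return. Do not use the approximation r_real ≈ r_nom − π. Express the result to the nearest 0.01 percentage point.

Cumulative inflation factor: 1.059 × 1.049 × 1.034 × 1.077 × 1.005 × 1.0807 ≈ 1.34363.
Nominal growth factor: 1.28738. Real growth factor = 1.28738 / 1.34363 ≈ 0.95814.
Total real return ≈ -4.1864%.

-4.19%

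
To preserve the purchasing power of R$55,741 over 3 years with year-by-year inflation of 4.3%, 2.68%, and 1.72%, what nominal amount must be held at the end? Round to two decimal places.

Cumulative price-level factor: 1.043 × 1.0268 × 1.0172 ≈ 1.0893727813.
Multiplying R$55,741 by the price-level factor gives the future nominal sum.

R$60,722.73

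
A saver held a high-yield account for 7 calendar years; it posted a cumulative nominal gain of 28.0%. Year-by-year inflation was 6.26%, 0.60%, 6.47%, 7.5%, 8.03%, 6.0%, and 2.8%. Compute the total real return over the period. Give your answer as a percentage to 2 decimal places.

-11.13%

Cumulative inflation factor: 1.0626 × 1.0060 × 1.0647 × 1.075 × 1.0803 × 1.060 × 1.028 ≈ 1.44028.
Nominal growth factor: 1.28000. Real growth factor = 1.28000 / 1.44028 ≈ 0.88872.
Total real return ≈ -11.1284%.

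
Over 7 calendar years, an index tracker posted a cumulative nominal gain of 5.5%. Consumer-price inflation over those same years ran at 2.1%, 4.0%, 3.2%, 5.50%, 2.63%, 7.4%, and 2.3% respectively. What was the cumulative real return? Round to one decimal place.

Cumulative inflation factor: 1.021 × 1.040 × 1.032 × 1.0550 × 1.0263 × 1.074 × 1.023 ≈ 1.30360.
Nominal growth factor: 1.05500. Real growth factor = 1.05500 / 1.30360 ≈ 0.80930.
Total real return ≈ -19.0705%.

-19.1%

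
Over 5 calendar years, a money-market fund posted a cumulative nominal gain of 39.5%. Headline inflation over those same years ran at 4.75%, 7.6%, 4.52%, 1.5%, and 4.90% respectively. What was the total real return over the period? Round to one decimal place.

Cumulative inflation factor: 1.0475 × 1.076 × 1.0452 × 1.015 × 1.0490 ≈ 1.25432.
Nominal growth factor: 1.39500. Real growth factor = 1.39500 / 1.25432 ≈ 1.11216.
Total real return ≈ 11.2159%.

11.2%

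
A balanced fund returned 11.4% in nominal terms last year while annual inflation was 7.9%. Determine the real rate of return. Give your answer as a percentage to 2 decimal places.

Real return via the Fisher equation: (1 + 11.4%)/(1 + 7.9%) − 1 = 1.114/1.079 − 1 ≈ 0.03244.

3.24%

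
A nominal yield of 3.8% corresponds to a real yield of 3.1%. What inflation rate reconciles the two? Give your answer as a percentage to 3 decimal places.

From (1+r_nom) = (1+r_real)(1+π), we get 1+π = (1 + 3.8%)/(1 + 3.1%) = 1.038/1.031 ≈ 1.00679.
So π ≈ 0.6790%.

0.679%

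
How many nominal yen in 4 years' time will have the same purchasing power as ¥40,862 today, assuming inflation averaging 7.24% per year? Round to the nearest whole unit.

¥54,044

Cumulative price-level factor: (1+7.24%)^4 ≈ 1.3225960497.
Multiplying ¥40,862 by the price-level factor gives the future nominal sum.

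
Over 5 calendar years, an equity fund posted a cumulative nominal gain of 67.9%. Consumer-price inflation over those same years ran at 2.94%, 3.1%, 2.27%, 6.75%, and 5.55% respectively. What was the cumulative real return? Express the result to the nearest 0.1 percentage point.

Cumulative inflation factor: 1.0294 × 1.031 × 1.0227 × 1.0675 × 1.0555 ≈ 1.22297.
Nominal growth factor: 1.67900. Real growth factor = 1.67900 / 1.22297 ≈ 1.37288.
Total real return ≈ 37.2883%.

37.3%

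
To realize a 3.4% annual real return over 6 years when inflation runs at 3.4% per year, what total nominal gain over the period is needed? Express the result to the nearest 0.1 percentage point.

Required annual nominal rate: (1+3.4%)(1+3.4%) − 1 = 6.9156%.
Cumulative over 6 years: (1 + 0.069156)^6 − 1 ≈ 0.49364.

49.4%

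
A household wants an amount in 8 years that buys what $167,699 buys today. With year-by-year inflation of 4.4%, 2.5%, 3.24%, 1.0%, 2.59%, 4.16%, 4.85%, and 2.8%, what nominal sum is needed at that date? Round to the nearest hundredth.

Cumulative price-level factor: 1.044 × 1.025 × 1.0324 × 1.010 × 1.0259 × 1.0416 × 1.0485 × 1.028 ≈ 1.2851720864.
The nominal amount required is $167,699 scaled up by that factor.

$215,522.07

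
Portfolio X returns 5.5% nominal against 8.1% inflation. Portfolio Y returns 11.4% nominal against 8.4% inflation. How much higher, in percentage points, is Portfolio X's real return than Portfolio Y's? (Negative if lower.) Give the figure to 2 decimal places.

Portfolio X real return: 1.055/1.081 − 1 = -2.405%.
Portfolio Y real return: 1.114/1.084 − 1 = 2.768%.
Difference: -2.405 − 2.768 = -5.173 pp.

-5.17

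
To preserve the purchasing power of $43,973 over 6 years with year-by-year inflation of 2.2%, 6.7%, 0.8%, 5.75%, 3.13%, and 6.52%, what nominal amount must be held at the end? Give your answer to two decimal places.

$56,151.13

Cumulative price-level factor: 1.022 × 1.067 × 1.008 × 1.0575 × 1.0313 × 1.0652 ≈ 1.2769456085.
Multiplying $43,973 by the price-level factor gives the future nominal sum.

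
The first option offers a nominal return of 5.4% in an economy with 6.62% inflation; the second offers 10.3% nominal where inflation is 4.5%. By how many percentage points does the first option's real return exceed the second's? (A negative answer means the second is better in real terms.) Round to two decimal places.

The first option real return: 1.054/1.0662 − 1 = -1.144%.
The second real return: 1.103/1.045 − 1 = 5.550%.
Difference: -1.144 − 5.550 = -6.694 pp.

-6.69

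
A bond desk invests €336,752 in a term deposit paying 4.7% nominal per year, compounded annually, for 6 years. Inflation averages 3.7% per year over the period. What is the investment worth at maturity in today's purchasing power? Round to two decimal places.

€356,712.01

Nominal value at maturity: €336,752 × (1 + 4.7%)^6 ≈ €443,598.71.
Price-level factor over 6 years: (1 + 3.7%)^6 ≈ 1.2435765910.
The maturity value deflated by that factor is the answer in today's purchasing power.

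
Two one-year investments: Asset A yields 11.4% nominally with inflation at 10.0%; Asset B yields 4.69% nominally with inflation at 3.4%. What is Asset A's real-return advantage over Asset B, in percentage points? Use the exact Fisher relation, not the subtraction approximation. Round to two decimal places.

Asset A real return: 1.114/1.100 − 1 = 1.273%.
Asset B real return: 1.0469/1.034 − 1 = 1.248%.
Difference: 1.273 − 1.248 = 0.025 pp.

0.03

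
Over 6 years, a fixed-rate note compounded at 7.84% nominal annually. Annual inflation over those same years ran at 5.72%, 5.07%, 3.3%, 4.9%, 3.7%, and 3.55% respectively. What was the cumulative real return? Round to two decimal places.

Cumulative inflation factor: 1.0572 × 1.0507 × 1.033 × 1.049 × 1.037 × 1.0355 ≈ 1.29253.
Nominal growth factor: 1.57282. Real growth factor = 1.57282 / 1.29253 ≈ 1.21685.
Total real return ≈ 21.6855%.

21.69%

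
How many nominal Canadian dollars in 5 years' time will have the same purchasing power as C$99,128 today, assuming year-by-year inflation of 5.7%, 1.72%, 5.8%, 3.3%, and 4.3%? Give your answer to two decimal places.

Cumulative price-level factor: 1.057 × 1.0172 × 1.058 × 1.033 × 1.043 ≈ 1.2256081393.
The nominal amount required is C$99,128 scaled up by that factor.

C$121,492.08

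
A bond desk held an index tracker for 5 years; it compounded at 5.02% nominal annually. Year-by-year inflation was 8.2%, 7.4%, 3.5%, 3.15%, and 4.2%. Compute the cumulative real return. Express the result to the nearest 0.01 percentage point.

-1.18%

Cumulative inflation factor: 1.082 × 1.074 × 1.035 × 1.0315 × 1.042 ≈ 1.29273.
Nominal growth factor: 1.27750. Real growth factor = 1.27750 / 1.29273 ≈ 0.98821.
Total real return ≈ -1.1785%.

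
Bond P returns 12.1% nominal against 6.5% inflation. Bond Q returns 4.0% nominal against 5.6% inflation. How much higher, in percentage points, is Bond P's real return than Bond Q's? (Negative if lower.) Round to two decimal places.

Bond P real return: 1.121/1.065 − 1 = 5.258%.
Bond Q real return: 1.040/1.056 − 1 = -1.515%.
Difference: 5.258 − (-1.515) = 6.773 pp.

6.77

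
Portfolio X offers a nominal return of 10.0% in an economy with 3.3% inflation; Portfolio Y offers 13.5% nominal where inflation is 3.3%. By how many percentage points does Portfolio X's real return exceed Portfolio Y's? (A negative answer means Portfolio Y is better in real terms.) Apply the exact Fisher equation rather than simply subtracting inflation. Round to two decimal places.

Portfolio X real return: 1.100/1.033 − 1 = 6.486%.
Portfolio Y real return: 1.135/1.033 − 1 = 9.874%.
Difference: 6.486 − 9.874 = -3.388 pp.

-3.39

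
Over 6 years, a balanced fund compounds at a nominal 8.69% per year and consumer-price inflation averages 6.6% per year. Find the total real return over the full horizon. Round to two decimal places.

12.36%

The annual real rate is (1+8.69%)/(1+6.6%) − 1 = 1.9606%.
Compounded over 6 years: (1 + 0.019606)^6 − 1 ≈ 0.12355.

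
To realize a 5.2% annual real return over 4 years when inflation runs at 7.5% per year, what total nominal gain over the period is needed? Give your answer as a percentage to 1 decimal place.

Required annual nominal rate: (1+5.2%)(1+7.5%) − 1 = 13.09%.
Cumulative over 4 years: (1 + 0.1309)^4 − 1 ≈ 0.63567.

63.6%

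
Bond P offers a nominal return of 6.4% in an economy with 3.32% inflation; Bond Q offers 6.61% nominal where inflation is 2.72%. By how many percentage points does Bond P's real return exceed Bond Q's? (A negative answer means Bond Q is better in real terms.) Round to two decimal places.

-0.81

Bond P real return: 1.064/1.0332 − 1 = 2.981%.
Bond Q real return: 1.0661/1.0272 − 1 = 3.787%.
Difference: 2.981 − 3.787 = -0.806 pp.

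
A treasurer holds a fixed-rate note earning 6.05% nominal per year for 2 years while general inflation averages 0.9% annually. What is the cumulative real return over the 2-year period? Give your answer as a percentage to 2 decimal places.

The annual real rate is (1+6.05%)/(1+0.9%) − 1 = 5.1041%.
Compounded over 2 years: (1 + 0.051041)^2 − 1 ≈ 0.10469.

10.47%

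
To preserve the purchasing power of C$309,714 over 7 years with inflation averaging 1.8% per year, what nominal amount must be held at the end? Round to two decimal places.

C$350,909.63

Cumulative price-level factor: (1+1.8%)^7 ≈ 1.1330118341.
The nominal amount required is C$309,714 scaled up by that factor.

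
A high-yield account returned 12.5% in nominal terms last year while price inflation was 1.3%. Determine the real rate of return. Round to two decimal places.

Real return via the Fisher equation: (1 + 12.5%)/(1 + 1.3%) − 1 = 1.125/1.013 − 1 ≈ 0.11056.

11.06%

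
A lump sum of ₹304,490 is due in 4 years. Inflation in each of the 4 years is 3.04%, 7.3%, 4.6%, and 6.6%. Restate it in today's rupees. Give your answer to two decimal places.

Price-level factor over 4 years: 1.0304 × 1.073 × 1.046 × 1.066 ≈ 1.2328052103.
Purchasing power today: ₹304,490 divided by that factor.

₹246,989.55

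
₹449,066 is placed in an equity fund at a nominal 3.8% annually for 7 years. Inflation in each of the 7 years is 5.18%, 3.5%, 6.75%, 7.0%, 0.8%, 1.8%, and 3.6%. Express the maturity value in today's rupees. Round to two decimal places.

Nominal value at maturity: ₹449,066 × (1 + 3.8%)^7 ≈ ₹583,031.00.
Price-level factor over 7 years: 1.0518 × 1.035 × 1.0675 × 1.070 × 1.008 × 1.018 × 1.036 ≈ 1.3218836872.
Dividing the nominal maturity value by the price-level factor gives the value in today's money.

₹441,060.74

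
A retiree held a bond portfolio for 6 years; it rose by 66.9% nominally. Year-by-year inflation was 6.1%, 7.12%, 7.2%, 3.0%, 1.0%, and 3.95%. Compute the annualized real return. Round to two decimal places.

4.02%

Cumulative inflation factor: 1.061 × 1.0712 × 1.072 × 1.030 × 1.010 × 1.0395 ≈ 1.31754.
Nominal growth factor: 1.66900. Real growth factor = 1.66900 / 1.31754 ≈ 1.26675.
Annualized: 1.26675^(1/6) − 1 ≈ 0.04020.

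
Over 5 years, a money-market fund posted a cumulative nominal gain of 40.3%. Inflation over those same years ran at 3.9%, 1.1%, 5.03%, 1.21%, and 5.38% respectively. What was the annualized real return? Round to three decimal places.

3.581%

Cumulative inflation factor: 1.039 × 1.011 × 1.0503 × 1.0121 × 1.0538 ≈ 1.17669.
Nominal growth factor: 1.40300. Real growth factor = 1.40300 / 1.17669 ≈ 1.19233.
Annualized: 1.19233^(1/5) − 1 ≈ 0.03581.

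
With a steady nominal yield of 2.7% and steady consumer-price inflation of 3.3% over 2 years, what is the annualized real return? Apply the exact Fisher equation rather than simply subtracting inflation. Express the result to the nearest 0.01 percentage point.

-0.58%

With constant rates the annual real return is the same each year: (1+2.7%)/(1+3.3%) − 1 = -0.00581.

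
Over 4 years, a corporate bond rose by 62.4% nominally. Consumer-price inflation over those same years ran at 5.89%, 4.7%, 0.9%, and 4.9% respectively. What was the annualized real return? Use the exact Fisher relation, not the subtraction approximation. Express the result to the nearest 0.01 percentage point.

8.46%

Cumulative inflation factor: 1.0589 × 1.047 × 1.009 × 1.049 ≈ 1.17346.
Nominal growth factor: 1.62400. Real growth factor = 1.62400 / 1.17346 ≈ 1.38394.
Annualized: 1.38394^(1/4) − 1 ≈ 0.08462.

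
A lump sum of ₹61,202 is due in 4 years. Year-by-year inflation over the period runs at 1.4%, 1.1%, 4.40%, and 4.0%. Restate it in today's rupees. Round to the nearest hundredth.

₹54,984.80

Price-level factor over 4 years: 1.014 × 1.011 × 1.0440 × 1.040 ≈ 1.1130712070.
Purchasing power today: ₹61,202 divided by that factor.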